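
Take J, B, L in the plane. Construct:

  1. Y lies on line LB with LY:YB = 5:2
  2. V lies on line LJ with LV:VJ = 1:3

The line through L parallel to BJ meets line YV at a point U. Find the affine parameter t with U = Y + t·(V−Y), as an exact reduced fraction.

t = 20/13

Choose coordinates J = (0, 0), B = (1, 0), L = (0, 1).
1. Y lies on line LB with LY:YB = 5:2 ⇒ Y = (5/7, 2/7)
2. V lies on line LJ with LV:VJ = 1:3 ⇒ V = (0, 3/4)
through L parallel to BJ: direction (-1, 0); meets YV at U = (-5/13, 1)
U = Y + t·(V−Y) with t = 20/13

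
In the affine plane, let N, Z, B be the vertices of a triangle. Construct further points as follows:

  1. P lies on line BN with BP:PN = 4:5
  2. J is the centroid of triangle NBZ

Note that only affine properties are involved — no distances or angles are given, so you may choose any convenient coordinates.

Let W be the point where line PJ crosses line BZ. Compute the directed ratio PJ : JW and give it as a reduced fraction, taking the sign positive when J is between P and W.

PJ:JW = 1/3

Set N = (0, 0), Z = (1, 0), B = (0, 1); any affine frame gives the same invariant.
1. P lies on line BN with BP:PN = 4:5 ⇒ P = (0, 5/9)
2. J is the centroid of triangle NBZ ⇒ J = (1/3, 1/3)
line PJ meets BZ at W = (4/3, -1/3)
J = P + t·(W−P) with t = 1/4, so PJ:JW = 1/4:3/4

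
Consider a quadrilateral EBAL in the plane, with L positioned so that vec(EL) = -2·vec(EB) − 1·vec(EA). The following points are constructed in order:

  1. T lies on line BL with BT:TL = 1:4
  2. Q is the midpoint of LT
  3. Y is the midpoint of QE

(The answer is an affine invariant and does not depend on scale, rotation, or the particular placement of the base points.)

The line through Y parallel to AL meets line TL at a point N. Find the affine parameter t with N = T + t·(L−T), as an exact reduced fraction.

Assign E = (0, 0), B = (1, 0), A = (0, 1), L = (-2, -1) — the answer is frame-independent, so this choice is without loss of generality.
1. T lies on line BL with BT:TL = 1:4 ⇒ T = (2/5, -1/5)
2. Q is the midpoint of LT ⇒ Q = (-4/5, -3/5)
3. Y is the midpoint of QE ⇒ Y = (-2/5, -3/10)
through Y parallel to AL: direction (-2, -2); meets TL at N = (-13/20, -11/20)
N = T + t·(L−T) with t = 7/16

t = 7/16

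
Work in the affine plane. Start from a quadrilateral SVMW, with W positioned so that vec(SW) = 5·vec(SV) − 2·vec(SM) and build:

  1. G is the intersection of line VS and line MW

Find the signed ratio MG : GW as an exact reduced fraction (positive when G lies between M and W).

MG:GW = 1/2

Work in coordinates with S = (0, 0), V = (1, 0), M = (0, 1), W = (5, -2).
1. G is the intersection of line VS and line MW ⇒ G = (5/3, 0)
G = M + t·(W−M) with t = 1/3, so MG:GW = t:(1−t) = 1/3:2/3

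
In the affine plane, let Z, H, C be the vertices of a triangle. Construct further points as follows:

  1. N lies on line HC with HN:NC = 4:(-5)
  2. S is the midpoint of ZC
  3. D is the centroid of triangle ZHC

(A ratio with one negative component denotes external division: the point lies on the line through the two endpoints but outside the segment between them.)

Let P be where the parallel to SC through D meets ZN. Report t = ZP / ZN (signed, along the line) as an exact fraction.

Work in coordinates with Z = (0, 0), H = (1, 0), C = (0, 1).
1. N lies on line HC with HN:NC = 4:(-5) ⇒ N = (5, -4)
2. S is the midpoint of ZC ⇒ S = (0, 1/2)
3. D is the centroid of triangle ZHC ⇒ D = (1/3, 1/3)
through D parallel to SC: direction (0, 1/2); meets ZN at P = (1/3, -4/15)
P = Z + t·(N−Z) with t = 1/15

t = 1/15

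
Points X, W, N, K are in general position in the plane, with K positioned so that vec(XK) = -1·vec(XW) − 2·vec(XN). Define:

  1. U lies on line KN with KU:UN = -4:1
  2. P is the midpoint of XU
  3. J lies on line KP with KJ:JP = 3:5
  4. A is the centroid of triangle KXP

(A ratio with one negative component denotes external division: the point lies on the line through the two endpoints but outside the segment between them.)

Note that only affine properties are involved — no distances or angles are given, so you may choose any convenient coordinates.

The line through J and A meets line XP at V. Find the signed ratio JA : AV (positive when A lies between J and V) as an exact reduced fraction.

JA:AV = 7/8

Work in coordinates with X = (0, 0), W = (1, 0), N = (0, 1), K = (-1, -2).
1. U lies on line KN with KU:UN = -4:1 ⇒ U = (1/3, 2)
2. P is the midpoint of XU ⇒ P = (1/6, 1)
3. J lies on line KP with KJ:JP = 3:5 ⇒ J = (-9/16, -7/8)
4. A is the centroid of triangle KXP ⇒ A = (-5/18, -1/3)
line JA meets XP at V = (1/21, 2/7)
A = J + t·(V−J) with t = 7/15, so JA:AV = 7/15:8/15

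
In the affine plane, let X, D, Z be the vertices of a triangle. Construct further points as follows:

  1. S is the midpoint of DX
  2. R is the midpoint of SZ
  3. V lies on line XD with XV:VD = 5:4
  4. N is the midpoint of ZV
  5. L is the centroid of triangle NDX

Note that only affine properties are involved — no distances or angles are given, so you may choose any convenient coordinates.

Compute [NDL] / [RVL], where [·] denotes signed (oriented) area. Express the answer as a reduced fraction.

[NDL]:[RVL] = 12

Choose coordinates X = (0, 0), D = (1, 0), Z = (0, 1).
1. S is the midpoint of DX ⇒ S = (1/2, 0)
2. R is the midpoint of SZ ⇒ R = (1/4, 1/2)
3. V lies on line XD with XV:VD = 5:4 ⇒ V = (5/9, 0)
4. N is the midpoint of ZV ⇒ N = (5/18, 1/2)
5. L is the centroid of triangle NDX ⇒ L = (23/54, 1/6)
2·[NDL] = -1/6, 2·[RVL] = -1/72
[NDL]:[RVL] = -1/6:-1/72 = 12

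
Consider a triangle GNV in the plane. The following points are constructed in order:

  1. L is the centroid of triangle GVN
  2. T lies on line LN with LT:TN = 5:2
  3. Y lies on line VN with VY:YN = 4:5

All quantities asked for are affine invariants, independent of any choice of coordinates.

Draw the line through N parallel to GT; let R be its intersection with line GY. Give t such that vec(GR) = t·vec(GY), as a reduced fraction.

t = -18/77

Set G = (0, 0), N = (1, 0), V = (0, 1); any affine frame gives the same invariant.
1. L is the centroid of triangle GVN ⇒ L = (1/3, 1/3)
2. T lies on line LN with LT:TN = 5:2 ⇒ T = (17/21, 2/21)
3. Y lies on line VN with VY:YN = 4:5 ⇒ Y = (4/9, 5/9)
through N parallel to GT: direction (17/21, 2/21); meets GY at R = (-8/77, -10/77)
R = G + t·(Y−G) with t = -18/77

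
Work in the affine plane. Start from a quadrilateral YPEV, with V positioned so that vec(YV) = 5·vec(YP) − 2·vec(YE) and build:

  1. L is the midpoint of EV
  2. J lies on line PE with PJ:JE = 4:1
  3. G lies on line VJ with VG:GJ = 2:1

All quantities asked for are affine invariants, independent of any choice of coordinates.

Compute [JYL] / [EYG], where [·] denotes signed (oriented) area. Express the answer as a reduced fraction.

Set Y = (0, 0), P = (1, 0), E = (0, 1), V = (5, -2); any affine frame gives the same invariant.
1. L is the midpoint of EV ⇒ L = (5/2, -1/2)
2. J lies on line PE with PJ:JE = 4:1 ⇒ J = (1/5, 4/5)
3. G lies on line VJ with VG:GJ = 2:1 ⇒ G = (9/5, -2/15)
2·[JYL] = 21/10, 2·[EYG] = 9/5
[JYL]:[EYG] = 21/10:9/5 = 7/6

[JYL]:[EYG] = 7/6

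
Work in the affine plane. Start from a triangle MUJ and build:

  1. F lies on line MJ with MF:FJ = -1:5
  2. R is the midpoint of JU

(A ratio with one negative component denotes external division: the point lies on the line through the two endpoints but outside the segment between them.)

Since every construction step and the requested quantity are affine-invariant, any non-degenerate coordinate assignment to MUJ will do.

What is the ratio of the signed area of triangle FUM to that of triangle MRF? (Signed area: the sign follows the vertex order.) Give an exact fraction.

[FUM]:[MRF] = -2

Choose coordinates M = (0, 0), U = (1, 0), J = (0, 1).
1. F lies on line MJ with MF:FJ = -1:5 ⇒ F = (0, -1/4)
2. R is the midpoint of JU ⇒ R = (1/2, 1/2)
2·[FUM] = 1/4, 2·[MRF] = -1/8
[FUM]:[MRF] = 1/4:-1/8 = -2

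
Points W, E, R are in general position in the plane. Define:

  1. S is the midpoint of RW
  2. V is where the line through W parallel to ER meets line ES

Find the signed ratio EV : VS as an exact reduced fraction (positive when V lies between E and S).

Choose coordinates W = (0, 0), E = (1, 0), R = (0, 1).
1. S is the midpoint of RW ⇒ S = (0, 1/2)
2. V is where the line through W parallel to ER meets line ES ⇒ V = (-1, 1)
V = E + t·(S−E) with t = 2, so EV:VS = t:(1−t) = 2:-1

EV:VS = -2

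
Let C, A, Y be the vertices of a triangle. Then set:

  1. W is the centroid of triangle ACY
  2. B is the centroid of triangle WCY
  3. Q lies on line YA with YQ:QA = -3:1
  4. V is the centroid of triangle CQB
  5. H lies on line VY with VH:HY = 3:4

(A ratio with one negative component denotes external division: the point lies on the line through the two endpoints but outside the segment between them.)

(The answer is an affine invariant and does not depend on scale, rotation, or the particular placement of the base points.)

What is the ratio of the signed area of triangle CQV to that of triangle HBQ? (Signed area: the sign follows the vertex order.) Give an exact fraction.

[CQV]:[HBQ] = 13/8

Work in coordinates with C = (0, 0), A = (1, 0), Y = (0, 1).
1. W is the centroid of triangle ACY ⇒ W = (1/3, 1/3)
2. B is the centroid of triangle WCY ⇒ B = (1/9, 4/9)
3. Q lies on line YA with YQ:QA = -3:1 ⇒ Q = (3/2, -1/2)
4. V is the centroid of triangle CQB ⇒ V = (29/54, -1/54)
5. H lies on line VY with VH:HY = 3:4 ⇒ H = (58/189, 79/189)
2·[CQV] = 13/54, 2·[HBQ] = 4/27
[CQV]:[HBQ] = 13/54:4/27 = 13/8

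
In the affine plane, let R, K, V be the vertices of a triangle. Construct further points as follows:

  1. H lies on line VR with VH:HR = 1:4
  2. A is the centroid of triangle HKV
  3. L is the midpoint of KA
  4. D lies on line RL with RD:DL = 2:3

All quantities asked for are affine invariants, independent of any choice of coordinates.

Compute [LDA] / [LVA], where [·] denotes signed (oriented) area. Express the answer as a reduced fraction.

[LDA]:[LVA] = -27/5

Work in coordinates with R = (0, 0), K = (1, 0), V = (0, 1).
1. H lies on line VR with VH:HR = 1:4 ⇒ H = (0, 4/5)
2. A is the centroid of triangle HKV ⇒ A = (1/3, 3/5)
3. L is the midpoint of KA ⇒ L = (2/3, 3/10)
4. D lies on line RL with RD:DL = 2:3 ⇒ D = (4/15, 3/25)
2·[LDA] = -9/50, 2·[LVA] = 1/30
[LDA]:[LVA] = -9/50:1/30 = -27/5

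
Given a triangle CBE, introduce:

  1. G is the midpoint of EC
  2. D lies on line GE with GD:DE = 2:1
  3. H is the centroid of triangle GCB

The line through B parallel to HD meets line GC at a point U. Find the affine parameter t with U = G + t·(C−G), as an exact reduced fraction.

Assign C = (0, 0), B = (1, 0), E = (0, 1) — the answer is frame-independent, so this choice is without loss of generality.
1. G is the midpoint of EC ⇒ G = (0, 1/2)
2. D lies on line GE with GD:DE = 2:1 ⇒ D = (0, 5/6)
3. H is the centroid of triangle GCB ⇒ H = (1/3, 1/6)
through B parallel to HD: direction (-1/3, 2/3); meets GC at U = (0, 2)
U = G + t·(C−G) with t = -3

t = -3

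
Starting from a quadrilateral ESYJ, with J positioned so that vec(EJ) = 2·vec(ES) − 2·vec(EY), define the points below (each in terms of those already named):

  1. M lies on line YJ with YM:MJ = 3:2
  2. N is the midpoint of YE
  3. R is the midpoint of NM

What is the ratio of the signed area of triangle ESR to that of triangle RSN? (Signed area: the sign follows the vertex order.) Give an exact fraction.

Set E = (0, 0), S = (1, 0), Y = (0, 1), J = (2, -2); any affine frame gives the same invariant.
1. M lies on line YJ with YM:MJ = 3:2 ⇒ M = (6/5, -4/5)
2. N is the midpoint of YE ⇒ N = (0, 1/2)
3. R is the midpoint of NM ⇒ R = (3/5, -3/20)
2·[ESR] = -3/20, 2·[RSN] = 7/20
[ESR]:[RSN] = -3/20:7/20 = -3/7

[ESR]:[RSN] = -3/7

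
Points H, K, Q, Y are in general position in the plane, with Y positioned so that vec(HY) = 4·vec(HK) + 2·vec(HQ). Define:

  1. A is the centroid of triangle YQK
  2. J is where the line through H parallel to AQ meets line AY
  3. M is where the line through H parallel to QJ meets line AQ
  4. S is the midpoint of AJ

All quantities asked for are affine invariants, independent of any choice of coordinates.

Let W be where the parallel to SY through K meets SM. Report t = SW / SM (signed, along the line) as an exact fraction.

t = -5/3

Assign H = (0, 0), K = (1, 0), Q = (0, 1), Y = (4, 2) — the answer is frame-independent, so this choice is without loss of generality.
1. A is the centroid of triangle YQK ⇒ A = (5/3, 1)
2. J is where the line through H parallel to AQ meets line AY ⇒ J = (-2/3, 0)
3. M is where the line through H parallel to QJ meets line AQ ⇒ M = (2/3, 1)
4. S is the midpoint of AJ ⇒ S = (1/2, 1/2)
through K parallel to SY: direction (7/2, 3/2); meets SM at W = (2/9, -1/3)
W = S + t·(M−S) with t = -5/3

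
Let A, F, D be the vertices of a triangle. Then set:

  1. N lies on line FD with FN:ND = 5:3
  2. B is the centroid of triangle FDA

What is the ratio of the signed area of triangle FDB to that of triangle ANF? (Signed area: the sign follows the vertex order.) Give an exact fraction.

[FDB]:[ANF] = -8/15

Assign A = (0, 0), F = (1, 0), D = (0, 1) — the answer is frame-independent, so this choice is without loss of generality.
1. N lies on line FD with FN:ND = 5:3 ⇒ N = (3/8, 5/8)
2. B is the centroid of triangle FDA ⇒ B = (1/3, 1/3)
2·[FDB] = 1/3, 2·[ANF] = -5/8
[FDB]:[ANF] = 1/3:-5/8 = -8/15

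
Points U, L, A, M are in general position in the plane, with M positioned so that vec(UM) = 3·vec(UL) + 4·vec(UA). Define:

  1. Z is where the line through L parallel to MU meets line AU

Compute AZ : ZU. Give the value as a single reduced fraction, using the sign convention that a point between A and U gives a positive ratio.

Choose coordinates U = (0, 0), L = (1, 0), A = (0, 1), M = (3, 4).
1. Z is where the line through L parallel to MU meets line AU ⇒ Z = (0, -4/3)
Z = A + t·(U−A) with t = 7/3, so AZ:ZU = t:(1−t) = 7/3:-4/3

AZ:ZU = -7/4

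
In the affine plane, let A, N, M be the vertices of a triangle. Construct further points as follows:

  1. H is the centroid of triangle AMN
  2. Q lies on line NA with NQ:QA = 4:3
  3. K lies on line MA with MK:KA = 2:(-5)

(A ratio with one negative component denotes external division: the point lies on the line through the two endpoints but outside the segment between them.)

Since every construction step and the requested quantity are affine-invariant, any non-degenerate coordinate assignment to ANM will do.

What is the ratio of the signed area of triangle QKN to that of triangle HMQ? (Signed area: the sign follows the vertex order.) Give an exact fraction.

Set A = (0, 0), N = (1, 0), M = (0, 1); any affine frame gives the same invariant.
1. H is the centroid of triangle AMN ⇒ H = (1/3, 1/3)
2. Q lies on line NA with NQ:QA = 4:3 ⇒ Q = (3/7, 0)
3. K lies on line MA with MK:KA = 2:(-5) ⇒ K = (0, 5/3)
2·[QKN] = -20/21, 2·[HMQ] = 1/21
[QKN]:[HMQ] = -20/21:1/21 = -20

[QKN]:[HMQ] = -20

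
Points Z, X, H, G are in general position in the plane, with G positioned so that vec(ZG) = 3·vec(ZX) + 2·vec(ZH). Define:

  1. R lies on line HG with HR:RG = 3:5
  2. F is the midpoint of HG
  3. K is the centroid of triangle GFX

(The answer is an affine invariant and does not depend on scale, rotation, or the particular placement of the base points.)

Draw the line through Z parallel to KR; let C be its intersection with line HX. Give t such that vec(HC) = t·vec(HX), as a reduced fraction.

t = 17/12

Set Z = (0, 0), X = (1, 0), H = (0, 1), G = (3, 2); any affine frame gives the same invariant.
1. R lies on line HG with HR:RG = 3:5 ⇒ R = (9/8, 11/8)
2. F is the midpoint of HG ⇒ F = (3/2, 3/2)
3. K is the centroid of triangle GFX ⇒ K = (11/6, 7/6)
through Z parallel to KR: direction (-17/24, 5/24); meets HX at C = (17/12, -5/12)
C = H + t·(X−H) with t = 17/12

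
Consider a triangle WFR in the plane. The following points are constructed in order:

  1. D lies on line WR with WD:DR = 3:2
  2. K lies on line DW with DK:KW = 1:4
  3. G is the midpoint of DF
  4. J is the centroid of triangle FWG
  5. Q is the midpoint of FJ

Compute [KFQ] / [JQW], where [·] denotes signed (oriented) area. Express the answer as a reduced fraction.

Choose coordinates W = (0, 0), F = (1, 0), R = (0, 1).
1. D lies on line WR with WD:DR = 3:2 ⇒ D = (0, 3/5)
2. K lies on line DW with DK:KW = 1:4 ⇒ K = (0, 12/25)
3. G is the midpoint of DF ⇒ G = (1/2, 3/10)
4. J is the centroid of triangle FWG ⇒ J = (1/2, 1/10)
5. Q is the midpoint of FJ ⇒ Q = (3/4, 1/20)
2·[KFQ] = -7/100, 2·[JQW] = -1/20
[KFQ]:[JQW] = -7/100:-1/20 = 7/5

[KFQ]:[JQW] = 7/5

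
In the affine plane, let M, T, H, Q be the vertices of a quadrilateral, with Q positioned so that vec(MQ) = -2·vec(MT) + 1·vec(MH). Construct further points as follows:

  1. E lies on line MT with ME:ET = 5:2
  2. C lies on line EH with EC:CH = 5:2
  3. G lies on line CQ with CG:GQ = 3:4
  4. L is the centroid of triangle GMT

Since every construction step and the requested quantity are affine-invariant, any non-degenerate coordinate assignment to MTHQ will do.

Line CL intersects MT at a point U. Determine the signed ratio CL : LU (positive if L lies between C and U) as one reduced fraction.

CL:LU = 64/41

Work in coordinates with M = (0, 0), T = (1, 0), H = (0, 1), Q = (-2, 1).
1. E lies on line MT with ME:ET = 5:2 ⇒ E = (5/7, 0)
2. C lies on line EH with EC:CH = 5:2 ⇒ C = (10/49, 5/7)
3. G lies on line CQ with CG:GQ = 3:4 ⇒ G = (-254/343, 41/49)
4. L is the centroid of triangle GMT ⇒ L = (89/1029, 41/147)
line CL meets MT at U = (5/448, 0)
L = C + t·(U−C) with t = 64/105, so CL:LU = 64/105:41/105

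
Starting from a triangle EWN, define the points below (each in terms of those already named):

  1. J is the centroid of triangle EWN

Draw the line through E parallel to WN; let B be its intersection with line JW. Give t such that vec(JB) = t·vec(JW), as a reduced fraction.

Choose coordinates E = (0, 0), W = (1, 0), N = (0, 1).
1. J is the centroid of triangle EWN ⇒ J = (1/3, 1/3)
through E parallel to WN: direction (-1, 1); meets JW at B = (-1, 1)
B = J + t·(W−J) with t = -2

t = -2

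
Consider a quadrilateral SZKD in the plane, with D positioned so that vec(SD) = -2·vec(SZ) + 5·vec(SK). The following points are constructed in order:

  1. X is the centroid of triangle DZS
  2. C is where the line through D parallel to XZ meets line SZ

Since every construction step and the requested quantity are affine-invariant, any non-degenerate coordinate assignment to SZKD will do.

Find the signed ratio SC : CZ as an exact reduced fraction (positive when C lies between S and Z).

Work in coordinates with S = (0, 0), Z = (1, 0), K = (0, 1), D = (-2, 5).
1. X is the centroid of triangle DZS ⇒ X = (-1/3, 5/3)
2. C is where the line through D parallel to XZ meets line SZ ⇒ C = (2, 0)
C = S + t·(Z−S) with t = 2, so SC:CZ = t:(1−t) = 2:-1

SC:CZ = -2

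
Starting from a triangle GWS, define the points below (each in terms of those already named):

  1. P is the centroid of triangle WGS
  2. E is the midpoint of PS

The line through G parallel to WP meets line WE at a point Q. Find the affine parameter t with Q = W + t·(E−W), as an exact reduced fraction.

t = -2

Set G = (0, 0), W = (1, 0), S = (0, 1); any affine frame gives the same invariant.
1. P is the centroid of triangle WGS ⇒ P = (1/3, 1/3)
2. E is the midpoint of PS ⇒ E = (1/6, 2/3)
through G parallel to WP: direction (-2/3, 1/3); meets WE at Q = (8/3, -4/3)
Q = W + t·(E−W) with t = -2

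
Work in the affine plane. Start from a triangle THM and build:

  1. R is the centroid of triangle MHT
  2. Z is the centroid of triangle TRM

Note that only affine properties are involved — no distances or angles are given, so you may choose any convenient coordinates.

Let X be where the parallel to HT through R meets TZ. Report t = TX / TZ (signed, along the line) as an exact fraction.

Choose coordinates T = (0, 0), H = (1, 0), M = (0, 1).
1. R is the centroid of triangle MHT ⇒ R = (1/3, 1/3)
2. Z is the centroid of triangle TRM ⇒ Z = (1/9, 4/9)
through R parallel to HT: direction (-1, 0); meets TZ at X = (1/12, 1/3)
X = T + t·(Z−T) with t = 3/4

t = 3/4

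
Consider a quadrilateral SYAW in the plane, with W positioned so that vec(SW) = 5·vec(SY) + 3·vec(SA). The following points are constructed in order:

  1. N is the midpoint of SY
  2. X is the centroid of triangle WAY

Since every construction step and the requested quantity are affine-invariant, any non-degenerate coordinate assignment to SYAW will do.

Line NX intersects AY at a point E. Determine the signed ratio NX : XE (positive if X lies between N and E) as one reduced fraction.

Set S = (0, 0), Y = (1, 0), A = (0, 1), W = (5, 3); any affine frame gives the same invariant.
1. N is the midpoint of SY ⇒ N = (1/2, 0)
2. X is the centroid of triangle WAY ⇒ X = (2, 4/3)
line NX meets AY at E = (13/17, 4/17)
X = N + t·(E−N) with t = 17/3, so NX:XE = 17/3:-14/3

NX:XE = -17/14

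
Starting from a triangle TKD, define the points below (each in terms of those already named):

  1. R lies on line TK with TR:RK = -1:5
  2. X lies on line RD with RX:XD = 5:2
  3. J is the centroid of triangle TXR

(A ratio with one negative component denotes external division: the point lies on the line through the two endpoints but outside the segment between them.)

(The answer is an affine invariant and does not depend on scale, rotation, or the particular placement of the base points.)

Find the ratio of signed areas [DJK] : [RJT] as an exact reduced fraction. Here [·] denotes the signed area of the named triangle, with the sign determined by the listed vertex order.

[DJK]:[RJT] = -73/5

Work in coordinates with T = (0, 0), K = (1, 0), D = (0, 1).
1. R lies on line TK with TR:RK = -1:5 ⇒ R = (-1/4, 0)
2. X lies on line RD with RX:XD = 5:2 ⇒ X = (-1/14, 5/7)
3. J is the centroid of triangle TXR ⇒ J = (-3/28, 5/21)
2·[DJK] = 73/84, 2·[RJT] = -5/84
[DJK]:[RJT] = 73/84:-5/84 = -73/5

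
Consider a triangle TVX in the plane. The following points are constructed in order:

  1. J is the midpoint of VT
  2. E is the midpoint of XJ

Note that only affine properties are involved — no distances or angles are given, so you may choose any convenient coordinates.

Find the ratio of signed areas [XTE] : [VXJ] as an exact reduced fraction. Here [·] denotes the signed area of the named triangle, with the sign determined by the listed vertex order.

[XTE]:[VXJ] = 1/2

Choose coordinates T = (0, 0), V = (1, 0), X = (0, 1).
1. J is the midpoint of VT ⇒ J = (1/2, 0)
2. E is the midpoint of XJ ⇒ E = (1/4, 1/2)
2·[XTE] = 1/4, 2·[VXJ] = 1/2
[XTE]:[VXJ] = 1/4:1/2 = 1/2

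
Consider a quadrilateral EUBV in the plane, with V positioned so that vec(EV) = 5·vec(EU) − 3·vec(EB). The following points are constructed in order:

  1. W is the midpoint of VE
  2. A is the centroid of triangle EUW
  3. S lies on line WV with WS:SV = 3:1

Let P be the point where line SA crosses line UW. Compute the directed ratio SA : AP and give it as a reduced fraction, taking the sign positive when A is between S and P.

Assign E = (0, 0), U = (1, 0), B = (0, 1), V = (5, -3) — the answer is frame-independent, so this choice is without loss of generality.
1. W is the midpoint of VE ⇒ W = (5/2, -3/2)
2. A is the centroid of triangle EUW ⇒ A = (7/6, -1/2)
3. S lies on line WV with WS:SV = 3:1 ⇒ S = (35/8, -21/8)
line SA meets UW at P = (28/13, -15/13)
A = S + t·(P−S) with t = 13/9, so SA:AP = 13/9:-4/9

SA:AP = -13/4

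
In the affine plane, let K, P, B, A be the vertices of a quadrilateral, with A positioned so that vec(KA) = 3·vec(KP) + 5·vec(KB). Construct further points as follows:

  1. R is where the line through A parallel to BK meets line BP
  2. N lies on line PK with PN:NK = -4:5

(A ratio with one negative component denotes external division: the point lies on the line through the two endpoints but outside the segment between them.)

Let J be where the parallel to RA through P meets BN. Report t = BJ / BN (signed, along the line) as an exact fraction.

t = 1/5

Choose coordinates K = (0, 0), P = (1, 0), B = (0, 1), A = (3, 5).
1. R is where the line through A parallel to BK meets line BP ⇒ R = (3, -2)
2. N lies on line PK with PN:NK = -4:5 ⇒ N = (5, 0)
through P parallel to RA: direction (0, 7); meets BN at J = (1, 4/5)
J = B + t·(N−B) with t = 1/5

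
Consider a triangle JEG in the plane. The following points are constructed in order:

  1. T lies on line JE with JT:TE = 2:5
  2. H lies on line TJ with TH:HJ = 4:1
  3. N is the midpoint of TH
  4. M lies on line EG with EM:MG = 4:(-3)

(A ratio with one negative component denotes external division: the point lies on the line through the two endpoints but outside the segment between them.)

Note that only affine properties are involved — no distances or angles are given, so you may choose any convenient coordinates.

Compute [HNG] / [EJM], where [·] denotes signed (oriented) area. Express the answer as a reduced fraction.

[HNG]:[EJM] = -1/35

Set J = (0, 0), E = (1, 0), G = (0, 1); any affine frame gives the same invariant.
1. T lies on line JE with JT:TE = 2:5 ⇒ T = (2/7, 0)
2. H lies on line TJ with TH:HJ = 4:1 ⇒ H = (2/35, 0)
3. N is the midpoint of TH ⇒ N = (6/35, 0)
4. M lies on line EG with EM:MG = 4:(-3) ⇒ M = (-3, 4)
2·[HNG] = 4/35, 2·[EJM] = -4
[HNG]:[EJM] = 4/35:-4 = -1/35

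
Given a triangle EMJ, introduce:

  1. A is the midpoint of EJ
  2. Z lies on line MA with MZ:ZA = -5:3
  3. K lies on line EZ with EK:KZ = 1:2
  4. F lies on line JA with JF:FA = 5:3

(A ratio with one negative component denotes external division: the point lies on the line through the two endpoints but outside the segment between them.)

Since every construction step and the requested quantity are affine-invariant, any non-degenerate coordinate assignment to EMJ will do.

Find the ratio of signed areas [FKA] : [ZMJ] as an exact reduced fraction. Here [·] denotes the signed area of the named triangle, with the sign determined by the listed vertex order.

[FKA]:[ZMJ] = 3/40

Assign E = (0, 0), M = (1, 0), J = (0, 1) — the answer is frame-independent, so this choice is without loss of generality.
1. A is the midpoint of EJ ⇒ A = (0, 1/2)
2. Z lies on line MA with MZ:ZA = -5:3 ⇒ Z = (-3/2, 5/4)
3. K lies on line EZ with EK:KZ = 1:2 ⇒ K = (-1/2, 5/12)
4. F lies on line JA with JF:FA = 5:3 ⇒ F = (0, 11/16)
2·[FKA] = 3/32, 2·[ZMJ] = 5/4
[FKA]:[ZMJ] = 3/32:5/4 = 3/40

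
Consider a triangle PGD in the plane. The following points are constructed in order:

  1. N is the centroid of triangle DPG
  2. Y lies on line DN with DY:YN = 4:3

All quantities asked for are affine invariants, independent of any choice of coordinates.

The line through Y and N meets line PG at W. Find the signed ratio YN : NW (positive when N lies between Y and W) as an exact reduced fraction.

Work in coordinates with P = (0, 0), G = (1, 0), D = (0, 1).
1. N is the centroid of triangle DPG ⇒ N = (1/3, 1/3)
2. Y lies on line DN with DY:YN = 4:3 ⇒ Y = (4/21, 13/21)
line YN meets PG at W = (1/2, 0)
N = Y + t·(W−Y) with t = 6/13, so YN:NW = 6/13:7/13

YN:NW = 6/7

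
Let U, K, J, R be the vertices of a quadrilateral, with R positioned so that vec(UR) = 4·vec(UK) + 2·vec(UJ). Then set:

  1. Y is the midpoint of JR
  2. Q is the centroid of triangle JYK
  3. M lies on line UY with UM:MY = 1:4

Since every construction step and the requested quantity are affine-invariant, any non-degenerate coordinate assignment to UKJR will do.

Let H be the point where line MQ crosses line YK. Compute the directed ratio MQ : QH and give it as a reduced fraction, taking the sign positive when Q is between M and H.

MQ:QH = 11/25

Set U = (0, 0), K = (1, 0), J = (0, 1), R = (4, 2); any affine frame gives the same invariant.
1. Y is the midpoint of JR ⇒ Y = (2, 3/2)
2. Q is the centroid of triangle JYK ⇒ Q = (1, 5/6)
3. M lies on line UY with UM:MY = 1:4 ⇒ M = (2/5, 3/10)
line MQ meets YK at H = (26/11, 45/22)
Q = M + t·(H−M) with t = 11/36, so MQ:QH = 11/36:25/36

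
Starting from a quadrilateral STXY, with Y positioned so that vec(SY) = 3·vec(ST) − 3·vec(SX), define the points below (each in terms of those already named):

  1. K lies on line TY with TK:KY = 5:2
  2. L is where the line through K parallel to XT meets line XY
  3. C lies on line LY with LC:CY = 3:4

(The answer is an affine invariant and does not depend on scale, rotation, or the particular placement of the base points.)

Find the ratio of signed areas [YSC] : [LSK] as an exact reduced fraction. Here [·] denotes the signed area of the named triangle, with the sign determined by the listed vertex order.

Work in coordinates with S = (0, 0), T = (1, 0), X = (0, 1), Y = (3, -3).
1. K lies on line TY with TK:KY = 5:2 ⇒ K = (17/7, -15/7)
2. L is where the line through K parallel to XT meets line XY ⇒ L = (15/7, -13/7)
3. C lies on line LY with LC:CY = 3:4 ⇒ C = (123/49, -115/49)
2·[YSC] = -24/49, 2·[LSK] = 4/49
[YSC]:[LSK] = -24/49:4/49 = -6

[YSC]:[LSK] = -6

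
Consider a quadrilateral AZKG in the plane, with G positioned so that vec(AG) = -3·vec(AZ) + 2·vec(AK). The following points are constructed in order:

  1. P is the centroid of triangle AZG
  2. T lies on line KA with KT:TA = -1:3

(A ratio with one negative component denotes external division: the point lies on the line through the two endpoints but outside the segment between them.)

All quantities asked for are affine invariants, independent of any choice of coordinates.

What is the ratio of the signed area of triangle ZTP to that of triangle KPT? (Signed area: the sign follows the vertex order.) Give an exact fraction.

Work in coordinates with A = (0, 0), Z = (1, 0), K = (0, 1), G = (-3, 2).
1. P is the centroid of triangle AZG ⇒ P = (-2/3, 2/3)
2. T lies on line KA with KT:TA = -1:3 ⇒ T = (0, 3/2)
2·[ZTP] = 11/6, 2·[KPT] = -1/3
[ZTP]:[KPT] = 11/6:-1/3 = -11/2

[ZTP]:[KPT] = -11/2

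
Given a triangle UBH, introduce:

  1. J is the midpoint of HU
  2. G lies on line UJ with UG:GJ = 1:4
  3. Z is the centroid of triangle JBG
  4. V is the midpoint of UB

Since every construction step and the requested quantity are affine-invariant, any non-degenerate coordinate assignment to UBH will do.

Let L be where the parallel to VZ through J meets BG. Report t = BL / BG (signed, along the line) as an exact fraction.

Set U = (0, 0), B = (1, 0), H = (0, 1); any affine frame gives the same invariant.
1. J is the midpoint of HU ⇒ J = (0, 1/2)
2. G lies on line UJ with UG:GJ = 1:4 ⇒ G = (0, 1/10)
3. Z is the centroid of triangle JBG ⇒ Z = (1/3, 1/5)
4. V is the midpoint of UB ⇒ V = (1/2, 0)
through J parallel to VZ: direction (-1/6, 1/5); meets BG at L = (4/11, 7/110)
L = B + t·(G−B) with t = 7/11

t = 7/11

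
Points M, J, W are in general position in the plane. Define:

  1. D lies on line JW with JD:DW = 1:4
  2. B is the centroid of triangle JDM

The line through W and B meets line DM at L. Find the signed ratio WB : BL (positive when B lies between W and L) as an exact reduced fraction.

Work in coordinates with M = (0, 0), J = (1, 0), W = (0, 1).
1. D lies on line JW with JD:DW = 1:4 ⇒ D = (4/5, 1/5)
2. B is the centroid of triangle JDM ⇒ B = (3/5, 1/15)
line WB meets DM at L = (36/65, 9/65)
B = W + t·(L−W) with t = 13/12, so WB:BL = 13/12:-1/12

WB:BL = -13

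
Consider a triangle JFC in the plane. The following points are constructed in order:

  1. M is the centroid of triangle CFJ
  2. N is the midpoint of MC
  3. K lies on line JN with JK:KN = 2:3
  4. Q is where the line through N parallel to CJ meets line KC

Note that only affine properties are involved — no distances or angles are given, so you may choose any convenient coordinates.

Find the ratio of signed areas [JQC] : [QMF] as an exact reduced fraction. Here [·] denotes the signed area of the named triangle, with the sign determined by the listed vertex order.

[JQC]:[QMF] = -1/5

Choose coordinates J = (0, 0), F = (1, 0), C = (0, 1).
1. M is the centroid of triangle CFJ ⇒ M = (1/3, 1/3)
2. N is the midpoint of MC ⇒ N = (1/6, 2/3)
3. K lies on line JN with JK:KN = 2:3 ⇒ K = (1/15, 4/15)
4. Q is where the line through N parallel to CJ meets line KC ⇒ Q = (1/6, -5/6)
2·[JQC] = 1/6, 2·[QMF] = -5/6
[JQC]:[QMF] = 1/6:-5/6 = -1/5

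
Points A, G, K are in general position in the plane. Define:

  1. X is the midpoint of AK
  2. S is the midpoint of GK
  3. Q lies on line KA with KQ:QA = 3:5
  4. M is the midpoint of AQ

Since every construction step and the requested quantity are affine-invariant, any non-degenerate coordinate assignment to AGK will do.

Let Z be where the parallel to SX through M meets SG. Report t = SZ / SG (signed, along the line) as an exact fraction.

Set A = (0, 0), G = (1, 0), K = (0, 1); any affine frame gives the same invariant.
1. X is the midpoint of AK ⇒ X = (0, 1/2)
2. S is the midpoint of GK ⇒ S = (1/2, 1/2)
3. Q lies on line KA with KQ:QA = 3:5 ⇒ Q = (0, 5/8)
4. M is the midpoint of AQ ⇒ M = (0, 5/16)
through M parallel to SX: direction (-1/2, 0); meets SG at Z = (11/16, 5/16)
Z = S + t·(G−S) with t = 3/8

t = 3/8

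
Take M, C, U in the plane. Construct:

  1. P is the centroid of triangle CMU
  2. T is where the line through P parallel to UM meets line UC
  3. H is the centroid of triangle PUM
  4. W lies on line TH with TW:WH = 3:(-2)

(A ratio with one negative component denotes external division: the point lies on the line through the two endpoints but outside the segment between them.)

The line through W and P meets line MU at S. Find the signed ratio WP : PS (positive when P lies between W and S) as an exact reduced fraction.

Work in coordinates with M = (0, 0), C = (1, 0), U = (0, 1).
1. P is the centroid of triangle CMU ⇒ P = (1/3, 1/3)
2. T is where the line through P parallel to UM meets line UC ⇒ T = (1/3, 2/3)
3. H is the centroid of triangle PUM ⇒ H = (1/9, 4/9)
4. W lies on line TH with TW:WH = 3:(-2) ⇒ W = (-1/3, 0)
line WP meets MU at S = (0, 1/6)
P = W + t·(S−W) with t = 2, so WP:PS = 2:-1

WP:PS = -2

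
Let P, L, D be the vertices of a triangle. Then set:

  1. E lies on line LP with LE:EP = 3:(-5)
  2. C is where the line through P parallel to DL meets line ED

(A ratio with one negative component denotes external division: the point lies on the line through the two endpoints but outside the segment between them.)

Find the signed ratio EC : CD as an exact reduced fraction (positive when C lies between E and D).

EC:CD = -5/2

Set P = (0, 0), L = (1, 0), D = (0, 1); any affine frame gives the same invariant.
1. E lies on line LP with LE:EP = 3:(-5) ⇒ E = (5/2, 0)
2. C is where the line through P parallel to DL meets line ED ⇒ C = (-5/3, 5/3)
C = E + t·(D−E) with t = 5/3, so EC:CD = t:(1−t) = 5/3:-2/3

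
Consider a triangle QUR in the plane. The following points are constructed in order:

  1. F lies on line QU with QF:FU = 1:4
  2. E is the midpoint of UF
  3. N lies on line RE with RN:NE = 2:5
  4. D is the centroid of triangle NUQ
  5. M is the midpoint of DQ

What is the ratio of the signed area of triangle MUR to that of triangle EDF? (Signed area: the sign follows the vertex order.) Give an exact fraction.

[MUR]:[EDF] = 36/5

Set Q = (0, 0), U = (1, 0), R = (0, 1); any affine frame gives the same invariant.
1. F lies on line QU with QF:FU = 1:4 ⇒ F = (1/5, 0)
2. E is the midpoint of UF ⇒ E = (3/5, 0)
3. N lies on line RE with RN:NE = 2:5 ⇒ N = (6/35, 5/7)
4. D is the centroid of triangle NUQ ⇒ D = (41/105, 5/21)
5. M is the midpoint of DQ ⇒ M = (41/210, 5/42)
2·[MUR] = 24/35, 2·[EDF] = 2/21
[MUR]:[EDF] = 24/35:2/21 = 36/5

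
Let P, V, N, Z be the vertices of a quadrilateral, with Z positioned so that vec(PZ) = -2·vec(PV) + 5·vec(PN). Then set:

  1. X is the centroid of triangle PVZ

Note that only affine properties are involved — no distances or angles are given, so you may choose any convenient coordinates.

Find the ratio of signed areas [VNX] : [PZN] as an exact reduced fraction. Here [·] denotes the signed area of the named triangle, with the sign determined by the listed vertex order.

Set P = (0, 0), V = (1, 0), N = (0, 1), Z = (-2, 5); any affine frame gives the same invariant.
1. X is the centroid of triangle PVZ ⇒ X = (-1/3, 5/3)
2·[VNX] = -1/3, 2·[PZN] = -2
[VNX]:[PZN] = -1/3:-2 = 1/6

[VNX]:[PZN] = 1/6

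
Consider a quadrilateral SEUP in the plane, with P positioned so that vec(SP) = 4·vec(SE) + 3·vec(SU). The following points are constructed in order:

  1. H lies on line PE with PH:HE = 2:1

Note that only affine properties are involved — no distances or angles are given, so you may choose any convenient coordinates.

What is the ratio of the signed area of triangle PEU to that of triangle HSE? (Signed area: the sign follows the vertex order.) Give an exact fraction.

[PEU]:[HSE] = -6

Set S = (0, 0), E = (1, 0), U = (0, 1), P = (4, 3); any affine frame gives the same invariant.
1. H lies on line PE with PH:HE = 2:1 ⇒ H = (2, 1)
2·[PEU] = -6, 2·[HSE] = 1
[PEU]:[HSE] = -6:1 = -6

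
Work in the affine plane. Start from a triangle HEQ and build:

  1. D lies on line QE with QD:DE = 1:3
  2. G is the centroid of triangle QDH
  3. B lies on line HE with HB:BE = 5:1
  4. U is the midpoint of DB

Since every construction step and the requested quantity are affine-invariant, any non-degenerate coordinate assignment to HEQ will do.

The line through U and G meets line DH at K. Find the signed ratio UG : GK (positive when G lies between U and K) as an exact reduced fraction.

UG:GK = -19/4

Work in coordinates with H = (0, 0), E = (1, 0), Q = (0, 1).
1. D lies on line QE with QD:DE = 1:3 ⇒ D = (1/4, 3/4)
2. G is the centroid of triangle QDH ⇒ G = (1/12, 7/12)
3. B lies on line HE with HB:BE = 5:1 ⇒ B = (5/6, 0)
4. U is the midpoint of DB ⇒ U = (13/24, 3/8)
line UG meets DH at K = (41/228, 41/76)
G = U + t·(K−U) with t = 19/15, so UG:GK = 19/15:-4/15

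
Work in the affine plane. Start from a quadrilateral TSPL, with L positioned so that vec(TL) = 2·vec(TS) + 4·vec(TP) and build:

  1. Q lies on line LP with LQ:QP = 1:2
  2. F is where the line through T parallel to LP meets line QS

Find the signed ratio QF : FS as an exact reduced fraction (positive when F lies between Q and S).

Set T = (0, 0), S = (1, 0), P = (0, 1), L = (2, 4); any affine frame gives the same invariant.
1. Q lies on line LP with LQ:QP = 1:2 ⇒ Q = (4/3, 3)
2. F is where the line through T parallel to LP meets line QS ⇒ F = (6/5, 9/5)
F = Q + t·(S−Q) with t = 2/5, so QF:FS = t:(1−t) = 2/5:3/5

QF:FS = 2/3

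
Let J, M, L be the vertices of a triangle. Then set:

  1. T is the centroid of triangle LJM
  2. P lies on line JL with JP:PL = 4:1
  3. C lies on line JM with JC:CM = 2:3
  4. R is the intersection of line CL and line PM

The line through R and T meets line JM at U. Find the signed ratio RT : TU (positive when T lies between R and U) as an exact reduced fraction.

Choose coordinates J = (0, 0), M = (1, 0), L = (0, 1).
1. T is the centroid of triangle LJM ⇒ T = (1/3, 1/3)
2. P lies on line JL with JP:PL = 4:1 ⇒ P = (0, 4/5)
3. C lies on line JM with JC:CM = 2:3 ⇒ C = (2/5, 0)
4. R is the intersection of line CL and line PM ⇒ R = (2/17, 12/17)
line RT meets JM at U = (10/19, 0)
T = R + t·(U−R) with t = 19/36, so RT:TU = 19/36:17/36

RT:TU = 19/17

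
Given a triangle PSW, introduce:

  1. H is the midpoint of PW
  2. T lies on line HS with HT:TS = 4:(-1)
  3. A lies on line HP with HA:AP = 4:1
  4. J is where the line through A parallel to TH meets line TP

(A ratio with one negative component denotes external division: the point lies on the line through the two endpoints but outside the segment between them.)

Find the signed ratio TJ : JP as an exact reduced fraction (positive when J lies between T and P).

Assign P = (0, 0), S = (1, 0), W = (0, 1) — the answer is frame-independent, so this choice is without loss of generality.
1. H is the midpoint of PW ⇒ H = (0, 1/2)
2. T lies on line HS with HT:TS = 4:(-1) ⇒ T = (4/3, -1/6)
3. A lies on line HP with HA:AP = 4:1 ⇒ A = (0, 1/10)
4. J is where the line through A parallel to TH meets line TP ⇒ J = (4/15, -1/30)
J = T + t·(P−T) with t = 4/5, so TJ:JP = t:(1−t) = 4/5:1/5

TJ:JP = 4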